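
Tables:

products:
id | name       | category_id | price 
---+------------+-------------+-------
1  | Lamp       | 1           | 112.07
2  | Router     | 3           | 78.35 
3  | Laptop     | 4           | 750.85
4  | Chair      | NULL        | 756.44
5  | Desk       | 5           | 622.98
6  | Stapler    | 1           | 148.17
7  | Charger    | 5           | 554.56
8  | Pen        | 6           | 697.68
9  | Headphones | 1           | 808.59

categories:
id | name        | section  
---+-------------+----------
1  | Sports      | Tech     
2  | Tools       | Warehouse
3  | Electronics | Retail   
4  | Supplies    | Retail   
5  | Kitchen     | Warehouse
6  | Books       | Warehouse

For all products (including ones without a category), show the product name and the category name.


LEFT JOIN keeps every row from products (the left table); where category_id has no match in categories, the category columns become NULL. Walk through each product:
  - product 1 (Lamp): category_id=1 -> matches Sports
  - product 2 (Router): category_id=3 -> matches Electronics
  - product 3 (Laptop): category_id=4 -> matches Supplies
  - product 4 (Chair): category_id=NULL, no match -> kept with NULL
  - product 5 (Desk): category_id=5 -> matches Kitchen
  - product 6 (Stapler): category_id=1 -> matches Sports
  - product 7 (Charger): category_id=5 -> matches Kitchen
  - product 8 (Pen): category_id=6 -> matches Books
  - product 9 (Headphones): category_id=1 -> matches Sports
All 9 rows appear; 1 has NULL category.

SQL:
SELECT a.name, b.name AS category
FROM products a
LEFT JOIN categories b ON a.category_id = b.id

Result:
name       | category   
-----------+------------
Lamp       | Sports     
Router     | Electronics
Laptop     | Supplies   
Chair      | NULL       
Desk       | Kitchen    
Stapler    | Sports     
Charger    | Kitchen    
Pen        | Books      
Headphones | Sports     


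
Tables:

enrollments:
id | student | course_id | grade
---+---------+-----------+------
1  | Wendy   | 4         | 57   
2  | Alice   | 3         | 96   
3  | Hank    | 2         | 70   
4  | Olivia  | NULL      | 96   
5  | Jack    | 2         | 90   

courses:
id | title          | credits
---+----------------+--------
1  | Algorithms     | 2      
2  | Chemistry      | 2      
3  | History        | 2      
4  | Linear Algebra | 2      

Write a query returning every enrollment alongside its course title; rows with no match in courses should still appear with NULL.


LEFT JOIN keeps every row from enrollments (the left table); where course_id has no match in courses, the course columns become NULL. Walk through each enrollment:
  - enrollment 1 (Wendy): course_id=4 -> matches Linear Algebra
  - enrollment 2 (Alice): course_id=3 -> matches History
  - enrollment 3 (Hank): course_id=2 -> matches Chemistry
  - enrollment 4 (Olivia): course_id=NULL, no match -> kept with NULL
  - enrollment 5 (Jack): course_id=2 -> matches Chemistry
All 5 rows appear; 1 has NULL course.

SQL:
SELECT a.student, b.title AS course
FROM enrollments a
LEFT JOIN courses b ON a.course_id = b.id

Result:
student | course        
--------+---------------
Wendy   | Linear Algebra
Alice   | History       
Hank    | Chemistry     
Olivia  | NULL          
Jack    | Chemistry     


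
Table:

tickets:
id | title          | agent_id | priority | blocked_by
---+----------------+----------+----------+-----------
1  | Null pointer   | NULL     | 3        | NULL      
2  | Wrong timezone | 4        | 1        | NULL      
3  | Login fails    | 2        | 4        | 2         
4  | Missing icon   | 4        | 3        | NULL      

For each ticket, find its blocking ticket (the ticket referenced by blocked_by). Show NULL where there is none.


This is a self-join: tickets is joined to a second copy of itself, matching each row's blocked_by to another row's id. Use LEFT JOIN so rows with blocked_by=NULL are kept.
  - ticket 1 (Null pointer): blocked_by=NULL -> NULL
  - ticket 2 (Wrong timezone): blocked_by=NULL -> NULL
  - ticket 3 (Login fails): blocked_by=2 -> Wrong timezone
  - ticket 4 (Missing icon): blocked_by=NULL -> NULL

SQL:
SELECT a.title AS item, b.title AS blocked_by
FROM tickets a
LEFT JOIN tickets b ON a.blocked_by = b.id

Result:
item           | blocked_by    
---------------+---------------
Null pointer   | NULL          
Wrong timezone | NULL          
Login fails    | Wrong timezone
Missing icon   | NULL          


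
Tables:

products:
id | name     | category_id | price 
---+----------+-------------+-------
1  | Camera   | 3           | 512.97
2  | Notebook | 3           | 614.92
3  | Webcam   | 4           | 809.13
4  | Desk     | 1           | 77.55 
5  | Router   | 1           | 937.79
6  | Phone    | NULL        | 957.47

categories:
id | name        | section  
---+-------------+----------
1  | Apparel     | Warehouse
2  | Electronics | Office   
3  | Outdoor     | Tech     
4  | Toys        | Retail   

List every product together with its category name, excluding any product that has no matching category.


INNER JOIN keeps only products rows whose category_id matches an id in categories. Walk through each product:
  - product 1 (Camera): category_id=3 -> matches Outdoor
  - product 2 (Notebook): category_id=3 -> matches Outdoor
  - product 3 (Webcam): category_id=4 -> matches Toys
  - product 4 (Desk): category_id=1 -> matches Apparel
  - product 5 (Router): category_id=1 -> matches Apparel
  - product 6 (Phone): category_id=NULL, no match -> dropped
So 1 of 6 rows is dropped.

SQL:
SELECT a.name, b.name AS category
FROM products a
INNER JOIN categories b ON a.category_id = b.id

Result:
name     | category
---------+---------
Camera   | Outdoor 
Notebook | Outdoor 
Webcam   | Toys    
Desk     | Apparel 
Router   | Apparel 


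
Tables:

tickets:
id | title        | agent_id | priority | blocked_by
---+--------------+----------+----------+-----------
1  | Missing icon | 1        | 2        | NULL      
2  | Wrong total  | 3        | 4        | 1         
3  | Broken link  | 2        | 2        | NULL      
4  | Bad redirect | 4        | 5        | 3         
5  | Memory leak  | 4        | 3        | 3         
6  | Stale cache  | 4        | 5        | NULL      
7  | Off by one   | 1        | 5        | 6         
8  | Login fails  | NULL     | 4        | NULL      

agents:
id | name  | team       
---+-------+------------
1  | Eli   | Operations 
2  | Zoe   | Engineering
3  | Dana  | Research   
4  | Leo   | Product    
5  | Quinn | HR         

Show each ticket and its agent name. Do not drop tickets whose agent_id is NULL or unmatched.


LEFT JOIN keeps every row from tickets (the left table); where agent_id has no match in agents, the agent columns become NULL. Walk through each ticket:
  - ticket 1 (Missing icon): agent_id=1 -> matches Eli
  - ticket 2 (Wrong total): agent_id=3 -> matches Dana
  - ticket 3 (Broken link): agent_id=2 -> matches Zoe
  - ticket 4 (Bad redirect): agent_id=4 -> matches Leo
  - ticket 5 (Memory leak): agent_id=4 -> matches Leo
  - ticket 6 (Stale cache): agent_id=4 -> matches Leo
  - ticket 7 (Off by one): agent_id=1 -> matches Eli
  - ticket 8 (Login fails): agent_id=NULL, no match -> kept with NULL
All 8 rows appear; 1 has NULL agent.

SQL:
SELECT a.title, b.name AS agent
FROM tickets a
LEFT JOIN agents b ON a.agent_id = b.id

Result:
title        | agent
-------------+------
Missing icon | Eli  
Wrong total  | Dana 
Broken link  | Zoe  
Bad redirect | Leo  
Memory leak  | Leo  
Stale cache  | Leo  
Off by one   | Eli  
Login fails  | NULL 


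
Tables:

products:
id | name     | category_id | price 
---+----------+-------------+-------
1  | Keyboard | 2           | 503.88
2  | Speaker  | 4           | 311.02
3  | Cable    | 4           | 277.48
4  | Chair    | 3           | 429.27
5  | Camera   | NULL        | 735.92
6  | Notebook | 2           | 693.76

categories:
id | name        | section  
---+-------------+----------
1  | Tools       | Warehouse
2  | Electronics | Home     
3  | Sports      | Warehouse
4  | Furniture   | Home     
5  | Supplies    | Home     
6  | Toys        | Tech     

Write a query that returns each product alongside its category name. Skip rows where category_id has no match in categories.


INNER JOIN keeps only products rows whose category_id matches an id in categories. Walk through each product:
  - product 1 (Keyboard): category_id=2 -> matches Electronics
  - product 2 (Speaker): category_id=4 -> matches Furniture
  - product 3 (Cable): category_id=4 -> matches Furniture
  - product 4 (Chair): category_id=3 -> matches Sports
  - product 5 (Camera): category_id=NULL, no match -> dropped
  - product 6 (Notebook): category_id=2 -> matches Electronics
So 1 of 6 rows is dropped.

SQL:
SELECT a.name, b.name AS category
FROM products a
INNER JOIN categories b ON a.category_id = b.id

Result:
name     | category   
---------+------------
Keyboard | Electronics
Speaker  | Furniture  
Cable    | Furniture  
Chair    | Sports     
Notebook | Electronics


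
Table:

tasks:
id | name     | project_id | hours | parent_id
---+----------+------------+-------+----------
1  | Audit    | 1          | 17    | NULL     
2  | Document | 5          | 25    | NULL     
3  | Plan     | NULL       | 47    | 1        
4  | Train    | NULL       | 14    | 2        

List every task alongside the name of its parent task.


This is a self-join: tasks is joined to a second copy of itself, matching each row's parent_id to another row's id. Use LEFT JOIN so rows with parent_id=NULL are kept.
  - task 1 (Audit): parent_id=NULL -> NULL
  - task 2 (Document): parent_id=NULL -> NULL
  - task 3 (Plan): parent_id=1 -> Audit
  - task 4 (Train): parent_id=2 -> Document

SQL:
SELECT a.name AS item, b.name AS parent
FROM tasks a
LEFT JOIN tasks b ON a.parent_id = b.id

Result:
item     | parent  
---------+---------
Audit    | NULL    
Document | NULL    
Plan     | Audit   
Train    | Document


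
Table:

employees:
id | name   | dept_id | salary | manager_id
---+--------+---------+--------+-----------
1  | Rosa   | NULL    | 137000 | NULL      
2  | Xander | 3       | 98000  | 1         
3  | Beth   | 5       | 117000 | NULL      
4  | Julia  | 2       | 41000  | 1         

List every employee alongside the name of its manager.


This is a self-join: employees is joined to a second copy of itself, matching each row's manager_id to another row's id. Use LEFT JOIN so rows with manager_id=NULL are kept.
  - employee 1 (Rosa): manager_id=NULL -> NULL
  - employee 2 (Xander): manager_id=1 -> Rosa
  - employee 3 (Beth): manager_id=NULL -> NULL
  - employee 4 (Julia): manager_id=1 -> Rosa

SQL:
SELECT a.name AS item, b.name AS manager
FROM employees a
LEFT JOIN employees b ON a.manager_id = b.id

Result:
item   | manager
-------+--------
Rosa   | NULL   
Xander | Rosa   
Beth   | NULL   
Julia  | Rosa   


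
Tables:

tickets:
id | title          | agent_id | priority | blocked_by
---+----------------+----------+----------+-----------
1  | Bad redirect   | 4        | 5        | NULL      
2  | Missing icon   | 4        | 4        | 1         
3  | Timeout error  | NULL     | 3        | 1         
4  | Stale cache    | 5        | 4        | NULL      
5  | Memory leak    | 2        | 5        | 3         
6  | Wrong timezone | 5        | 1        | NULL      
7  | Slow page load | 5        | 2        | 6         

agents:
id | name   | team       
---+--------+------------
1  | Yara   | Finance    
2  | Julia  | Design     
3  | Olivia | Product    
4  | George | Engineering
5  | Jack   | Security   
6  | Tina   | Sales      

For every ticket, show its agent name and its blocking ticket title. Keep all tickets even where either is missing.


Two LEFT JOINs from the same base table tickets: one to agents via agent_id, one to tickets itself via blocked_by. Both are LEFT so every ticket is preserved.
Match against agents:
  - ticket 1 (Bad redirect): agent_id=4 -> matches George
  - ticket 2 (Missing icon): agent_id=4 -> matches George
  - ticket 3 (Timeout error): agent_id=NULL, no match -> kept with NULL
  - ticket 4 (Stale cache): agent_id=5 -> matches Jack
  - ticket 5 (Memory leak): agent_id=2 -> matches Julia
  - ticket 6 (Wrong timezone): agent_id=5 -> matches Jack
  - ticket 7 (Slow page load): agent_id=5 -> matches Jack
Match against tickets (self):
  - ticket 1 (Bad redirect): blocked_by=NULL -> NULL
  - ticket 2 (Missing icon): blocked_by=1 -> Bad redirect
  - ticket 3 (Timeout error): blocked_by=1 -> Bad redirect
  - ticket 4 (Stale cache): blocked_by=NULL -> NULL
  - ticket 5 (Memory leak): blocked_by=3 -> Timeout error
  - ticket 6 (Wrong timezone): blocked_by=NULL -> NULL
  - ticket 7 (Slow page load): blocked_by=6 -> Wrong timezone

SQL:
SELECT a.title, b.name AS agent, c.title AS blocked_by
FROM tickets a
LEFT JOIN agents b ON a.agent_id = b.id
LEFT JOIN tickets c ON a.blocked_by = c.id

Result:
title          | agent  | blocked_by    
---------------+--------+---------------
Bad redirect   | George | NULL          
Missing icon   | George | Bad redirect  
Timeout error  | NULL   | Bad redirect  
Stale cache    | Jack   | NULL          
Memory leak    | Julia  | Timeout error 
Wrong timezone | Jack   | NULL          
Slow page load | Jack   | Wrong timezone


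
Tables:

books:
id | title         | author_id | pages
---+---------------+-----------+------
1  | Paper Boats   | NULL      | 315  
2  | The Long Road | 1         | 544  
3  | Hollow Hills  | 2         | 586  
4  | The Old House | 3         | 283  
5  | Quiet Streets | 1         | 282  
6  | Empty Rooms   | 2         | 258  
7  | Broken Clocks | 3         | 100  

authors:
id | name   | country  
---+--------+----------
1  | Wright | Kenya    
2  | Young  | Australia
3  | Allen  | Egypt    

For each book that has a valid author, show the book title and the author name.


INNER JOIN keeps only books rows whose author_id matches an id in authors. Walk through each book:
  - book 1 (Paper Boats): author_id=NULL, no match -> dropped
  - book 2 (The Long Road): author_id=1 -> matches Wright
  - book 3 (Hollow Hills): author_id=2 -> matches Young
  - book 4 (The Old House): author_id=3 -> matches Allen
  - book 5 (Quiet Streets): author_id=1 -> matches Wright
  - book 6 (Empty Rooms): author_id=2 -> matches Young
  - book 7 (Broken Clocks): author_id=3 -> matches Allen
So 1 of 7 rows is dropped.

SQL:
SELECT a.title, b.name AS author
FROM books a
INNER JOIN authors b ON a.author_id = b.id

Result:
title         | author
--------------+-------
The Long Road | Wright
Hollow Hills  | Young 
The Old House | Allen 
Quiet Streets | Wright
Empty Rooms   | Young 
Broken Clocks | Allen 


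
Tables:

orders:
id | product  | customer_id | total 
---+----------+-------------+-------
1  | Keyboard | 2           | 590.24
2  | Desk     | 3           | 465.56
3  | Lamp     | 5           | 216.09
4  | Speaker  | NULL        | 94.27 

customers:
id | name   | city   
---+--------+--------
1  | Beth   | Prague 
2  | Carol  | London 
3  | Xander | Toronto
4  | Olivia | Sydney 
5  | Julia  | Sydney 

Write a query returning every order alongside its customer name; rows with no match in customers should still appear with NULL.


LEFT JOIN keeps every row from orders (the left table); where customer_id has no match in customers, the customer columns become NULL. Walk through each order:
  - order 1 (Keyboard): customer_id=2 -> matches Carol
  - order 2 (Desk): customer_id=3 -> matches Xander
  - order 3 (Lamp): customer_id=5 -> matches Julia
  - order 4 (Speaker): customer_id=NULL, no match -> kept with NULL
All 4 rows appear; 1 has NULL customer.

SQL:
SELECT a.product, b.name AS customer
FROM orders a
LEFT JOIN customers b ON a.customer_id = b.id

Result:
product  | customer
---------+---------
Keyboard | Carol   
Desk     | Xander  
Lamp     | Julia   
Speaker  | NULL    


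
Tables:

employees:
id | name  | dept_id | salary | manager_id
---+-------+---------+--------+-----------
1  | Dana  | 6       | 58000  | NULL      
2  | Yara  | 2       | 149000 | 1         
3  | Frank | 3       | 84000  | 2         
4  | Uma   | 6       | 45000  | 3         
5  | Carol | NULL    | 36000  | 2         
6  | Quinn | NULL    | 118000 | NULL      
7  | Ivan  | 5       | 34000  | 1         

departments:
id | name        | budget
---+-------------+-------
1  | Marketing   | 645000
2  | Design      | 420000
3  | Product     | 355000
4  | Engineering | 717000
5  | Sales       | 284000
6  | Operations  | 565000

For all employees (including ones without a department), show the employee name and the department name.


LEFT JOIN keeps every row from employees (the left table); where dept_id has no match in departments, the department columns become NULL. Walk through each employee:
  - employee 1 (Dana): dept_id=6 -> matches Operations
  - employee 2 (Yara): dept_id=2 -> matches Design
  - employee 3 (Frank): dept_id=3 -> matches Product
  - employee 4 (Uma): dept_id=6 -> matches Operations
  - employee 5 (Carol): dept_id=NULL, no match -> kept with NULL
  - employee 6 (Quinn): dept_id=NULL, no match -> kept with NULL
  - employee 7 (Ivan): dept_id=5 -> matches Sales
All 7 rows appear; 2 have NULL department.

SQL:
SELECT a.name, b.name AS department
FROM employees a
LEFT JOIN departments b ON a.dept_id = b.id

Result:
name  | department
------+-----------
Dana  | Operations
Yara  | Design    
Frank | Product   
Uma   | Operations
Carol | NULL      
Quinn | NULL      
Ivan  | Sales     


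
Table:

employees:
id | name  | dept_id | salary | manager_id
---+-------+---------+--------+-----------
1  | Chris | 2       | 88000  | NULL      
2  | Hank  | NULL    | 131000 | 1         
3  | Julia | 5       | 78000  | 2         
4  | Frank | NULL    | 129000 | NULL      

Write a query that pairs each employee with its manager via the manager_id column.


This is a self-join: employees is joined to a second copy of itself, matching each row's manager_id to another row's id. Use LEFT JOIN so rows with manager_id=NULL are kept.
  - employee 1 (Chris): manager_id=NULL -> NULL
  - employee 2 (Hank): manager_id=1 -> Chris
  - employee 3 (Julia): manager_id=2 -> Hank
  - employee 4 (Frank): manager_id=NULL -> NULL

SQL:
SELECT a.name AS item, b.name AS manager
FROM employees a
LEFT JOIN employees b ON a.manager_id = b.id

Result:
item  | manager
------+--------
Chris | NULL   
Hank  | Chris  
Julia | Hank   
Frank | NULL   


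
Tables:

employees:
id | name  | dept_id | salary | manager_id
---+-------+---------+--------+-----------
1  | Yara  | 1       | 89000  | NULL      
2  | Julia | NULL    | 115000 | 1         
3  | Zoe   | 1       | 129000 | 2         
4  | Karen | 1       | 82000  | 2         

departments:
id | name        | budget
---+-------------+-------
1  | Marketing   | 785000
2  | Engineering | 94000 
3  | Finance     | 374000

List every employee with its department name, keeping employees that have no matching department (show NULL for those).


LEFT JOIN keeps every row from employees (the left table); where dept_id has no match in departments, the department columns become NULL. Walk through each employee:
  - employee 1 (Yara): dept_id=1 -> matches Marketing
  - employee 2 (Julia): dept_id=NULL, no match -> kept with NULL
  - employee 3 (Zoe): dept_id=1 -> matches Marketing
  - employee 4 (Karen): dept_id=1 -> matches Marketing
All 4 rows appear; 1 has NULL department.

SQL:
SELECT a.name, b.name AS department
FROM employees a
LEFT JOIN departments b ON a.dept_id = b.id

Result:
name  | department
------+-----------
Yara  | Marketing 
Julia | NULL      
Zoe   | Marketing 
Karen | Marketing 


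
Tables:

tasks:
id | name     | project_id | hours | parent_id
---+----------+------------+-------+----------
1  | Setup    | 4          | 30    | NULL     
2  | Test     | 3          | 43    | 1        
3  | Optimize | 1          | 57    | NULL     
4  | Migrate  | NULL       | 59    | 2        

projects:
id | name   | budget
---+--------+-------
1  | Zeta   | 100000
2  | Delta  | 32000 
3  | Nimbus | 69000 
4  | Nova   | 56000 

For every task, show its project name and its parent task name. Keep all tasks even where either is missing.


Two LEFT JOINs from the same base table tasks: one to projects via project_id, one to tasks itself via parent_id. Both are LEFT so every task is preserved.
Match against projects:
  - task 1 (Setup): project_id=4 -> matches Nova
  - task 2 (Test): project_id=3 -> matches Nimbus
  - task 3 (Optimize): project_id=1 -> matches Zeta
  - task 4 (Migrate): project_id=NULL, no match -> kept with NULL
Match against tasks (self):
  - task 1 (Setup): parent_id=NULL -> NULL
  - task 2 (Test): parent_id=1 -> Setup
  - task 3 (Optimize): parent_id=NULL -> NULL
  - task 4 (Migrate): parent_id=2 -> Test

SQL:
SELECT a.name, b.name AS project, c.name AS parent
FROM tasks a
LEFT JOIN projects b ON a.project_id = b.id
LEFT JOIN tasks c ON a.parent_id = c.id

Result:
name     | project | parent
---------+---------+-------
Setup    | Nova    | NULL  
Test     | Nimbus  | Setup 
Optimize | Zeta    | NULL  
Migrate  | NULL    | Test  


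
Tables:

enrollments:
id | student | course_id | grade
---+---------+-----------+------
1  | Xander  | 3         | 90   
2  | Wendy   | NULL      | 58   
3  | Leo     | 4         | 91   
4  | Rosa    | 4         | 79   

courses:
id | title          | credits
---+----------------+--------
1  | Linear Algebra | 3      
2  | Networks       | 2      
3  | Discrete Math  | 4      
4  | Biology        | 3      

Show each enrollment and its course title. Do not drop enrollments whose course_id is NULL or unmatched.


LEFT JOIN keeps every row from enrollments (the left table); where course_id has no match in courses, the course columns become NULL. Walk through each enrollment:
  - enrollment 1 (Xander): course_id=3 -> matches Discrete Math
  - enrollment 2 (Wendy): course_id=NULL, no match -> kept with NULL
  - enrollment 3 (Leo): course_id=4 -> matches Biology
  - enrollment 4 (Rosa): course_id=4 -> matches Biology
All 4 rows appear; 1 has NULL course.

SQL:
SELECT a.student, b.title AS course
FROM enrollments a
LEFT JOIN courses b ON a.course_id = b.id

Result:
student | course       
--------+--------------
Xander  | Discrete Math
Wendy   | NULL         
Leo     | Biology      
Rosa    | Biology      


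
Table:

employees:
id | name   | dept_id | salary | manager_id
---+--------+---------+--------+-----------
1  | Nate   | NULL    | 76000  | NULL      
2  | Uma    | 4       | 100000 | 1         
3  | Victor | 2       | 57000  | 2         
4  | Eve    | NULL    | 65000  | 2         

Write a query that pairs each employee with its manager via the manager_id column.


This is a self-join: employees is joined to a second copy of itself, matching each row's manager_id to another row's id. Use LEFT JOIN so rows with manager_id=NULL are kept.
  - employee 1 (Nate): manager_id=NULL -> NULL
  - employee 2 (Uma): manager_id=1 -> Nate
  - employee 3 (Victor): manager_id=2 -> Uma
  - employee 4 (Eve): manager_id=2 -> Uma

SQL:
SELECT a.name AS item, b.name AS manager
FROM employees a
LEFT JOIN employees b ON a.manager_id = b.id

Result:
item   | manager
-------+--------
Nate   | NULL   
Uma    | Nate   
Victor | Uma    
Eve    | Uma    


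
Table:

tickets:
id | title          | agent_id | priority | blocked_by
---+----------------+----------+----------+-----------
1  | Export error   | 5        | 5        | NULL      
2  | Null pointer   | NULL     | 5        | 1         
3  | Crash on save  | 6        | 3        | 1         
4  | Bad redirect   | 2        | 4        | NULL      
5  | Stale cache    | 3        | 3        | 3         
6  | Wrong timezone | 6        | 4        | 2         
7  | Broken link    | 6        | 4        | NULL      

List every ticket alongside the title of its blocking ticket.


This is a self-join: tickets is joined to a second copy of itself, matching each row's blocked_by to another row's id. Use LEFT JOIN so rows with blocked_by=NULL are kept.
  - ticket 1 (Export error): blocked_by=NULL -> NULL
  - ticket 2 (Null pointer): blocked_by=1 -> Export error
  - ticket 3 (Crash on save): blocked_by=1 -> Export error
  - ticket 4 (Bad redirect): blocked_by=NULL -> NULL
  - ticket 5 (Stale cache): blocked_by=3 -> Crash on save
  - ticket 6 (Wrong timezone): blocked_by=2 -> Null pointer
  - ticket 7 (Broken link): blocked_by=NULL -> NULL

SQL:
SELECT a.title AS item, b.title AS blocked_by
FROM tickets a
LEFT JOIN tickets b ON a.blocked_by = b.id

Result:
item           | blocked_by   
---------------+--------------
Export error   | NULL         
Null pointer   | Export error 
Crash on save  | Export error 
Bad redirect   | NULL         
Stale cache    | Crash on save
Wrong timezone | Null pointer 
Broken link    | NULL         


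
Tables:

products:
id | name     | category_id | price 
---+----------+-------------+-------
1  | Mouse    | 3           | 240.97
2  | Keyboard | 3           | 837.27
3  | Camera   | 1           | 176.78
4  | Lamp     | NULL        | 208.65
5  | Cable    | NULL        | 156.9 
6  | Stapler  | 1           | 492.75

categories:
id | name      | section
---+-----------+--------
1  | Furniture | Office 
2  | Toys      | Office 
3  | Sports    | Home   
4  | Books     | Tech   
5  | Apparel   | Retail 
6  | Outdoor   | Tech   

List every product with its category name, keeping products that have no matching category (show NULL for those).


LEFT JOIN keeps every row from products (the left table); where category_id has no match in categories, the category columns become NULL. Walk through each product:
  - product 1 (Mouse): category_id=3 -> matches Sports
  - product 2 (Keyboard): category_id=3 -> matches Sports
  - product 3 (Camera): category_id=1 -> matches Furniture
  - product 4 (Lamp): category_id=NULL, no match -> kept with NULL
  - product 5 (Cable): category_id=NULL, no match -> kept with NULL
  - product 6 (Stapler): category_id=1 -> matches Furniture
All 6 rows appear; 2 have NULL category.

SQL:
SELECT a.name, b.name AS category
FROM products a
LEFT JOIN categories b ON a.category_id = b.id

Result:
name     | category 
---------+----------
Mouse    | Sports   
Keyboard | Sports   
Camera   | Furniture
Lamp     | NULL     
Cable    | NULL     
Stapler  | Furniture


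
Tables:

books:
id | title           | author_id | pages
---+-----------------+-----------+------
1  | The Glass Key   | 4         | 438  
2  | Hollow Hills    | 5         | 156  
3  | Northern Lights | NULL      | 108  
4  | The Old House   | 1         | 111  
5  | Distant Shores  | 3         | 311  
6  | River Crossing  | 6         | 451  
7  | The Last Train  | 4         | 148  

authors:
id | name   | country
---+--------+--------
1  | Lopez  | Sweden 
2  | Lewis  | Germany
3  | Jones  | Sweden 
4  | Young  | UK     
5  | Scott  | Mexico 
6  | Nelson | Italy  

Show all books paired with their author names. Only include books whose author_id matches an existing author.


INNER JOIN keeps only books rows whose author_id matches an id in authors. Walk through each book:
  - book 1 (The Glass Key): author_id=4 -> matches Young
  - book 2 (Hollow Hills): author_id=5 -> matches Scott
  - book 3 (Northern Lights): author_id=NULL, no match -> dropped
  - book 4 (The Old House): author_id=1 -> matches Lopez
  - book 5 (Distant Shores): author_id=3 -> matches Jones
  - book 6 (River Crossing): author_id=6 -> matches Nelson
  - book 7 (The Last Train): author_id=4 -> matches Young
So 1 of 7 rows is dropped.

SQL:
SELECT a.title, b.name AS author
FROM books a
INNER JOIN authors b ON a.author_id = b.id

Result:
title          | author
---------------+-------
The Glass Key  | Young 
Hollow Hills   | Scott 
The Old House  | Lopez 
Distant Shores | Jones 
River Crossing | Nelson
The Last Train | Young 


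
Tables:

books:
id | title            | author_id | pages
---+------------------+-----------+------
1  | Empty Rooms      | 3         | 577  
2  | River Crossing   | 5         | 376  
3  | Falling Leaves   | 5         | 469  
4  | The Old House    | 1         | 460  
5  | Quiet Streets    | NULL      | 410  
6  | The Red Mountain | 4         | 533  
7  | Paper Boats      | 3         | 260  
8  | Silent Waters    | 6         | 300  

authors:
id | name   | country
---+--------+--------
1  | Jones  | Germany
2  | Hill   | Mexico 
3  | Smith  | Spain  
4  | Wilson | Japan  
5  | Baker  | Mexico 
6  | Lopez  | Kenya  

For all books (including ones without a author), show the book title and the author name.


LEFT JOIN keeps every row from books (the left table); where author_id has no match in authors, the author columns become NULL. Walk through each book:
  - book 1 (Empty Rooms): author_id=3 -> matches Smith
  - book 2 (River Crossing): author_id=5 -> matches Baker
  - book 3 (Falling Leaves): author_id=5 -> matches Baker
  - book 4 (The Old House): author_id=1 -> matches Jones
  - book 5 (Quiet Streets): author_id=NULL, no match -> kept with NULL
  - book 6 (The Red Mountain): author_id=4 -> matches Wilson
  - book 7 (Paper Boats): author_id=3 -> matches Smith
  - book 8 (Silent Waters): author_id=6 -> matches Lopez
All 8 rows appear; 1 has NULL author.

SQL:
SELECT a.title, b.name AS author
FROM books a
LEFT JOIN authors b ON a.author_id = b.id

Result:
title            | author
-----------------+-------
Empty Rooms      | Smith 
River Crossing   | Baker 
Falling Leaves   | Baker 
The Old House    | Jones 
Quiet Streets    | NULL  
The Red Mountain | Wilson
Paper Boats      | Smith 
Silent Waters    | Lopez 


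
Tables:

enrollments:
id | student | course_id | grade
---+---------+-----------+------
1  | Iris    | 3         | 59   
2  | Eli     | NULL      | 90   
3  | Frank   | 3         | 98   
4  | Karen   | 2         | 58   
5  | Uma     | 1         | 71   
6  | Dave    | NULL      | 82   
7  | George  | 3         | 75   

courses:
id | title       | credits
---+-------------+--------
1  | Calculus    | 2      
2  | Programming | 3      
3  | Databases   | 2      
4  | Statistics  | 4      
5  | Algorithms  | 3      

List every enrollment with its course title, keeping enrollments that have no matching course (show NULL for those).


LEFT JOIN keeps every row from enrollments (the left table); where course_id has no match in courses, the course columns become NULL. Walk through each enrollment:
  - enrollment 1 (Iris): course_id=3 -> matches Databases
  - enrollment 2 (Eli): course_id=NULL, no match -> kept with NULL
  - enrollment 3 (Frank): course_id=3 -> matches Databases
  - enrollment 4 (Karen): course_id=2 -> matches Programming
  - enrollment 5 (Uma): course_id=1 -> matches Calculus
  - enrollment 6 (Dave): course_id=NULL, no match -> kept with NULL
  - enrollment 7 (George): course_id=3 -> matches Databases
All 7 rows appear; 2 have NULL course.

SQL:
SELECT a.student, b.title AS course
FROM enrollments a
LEFT JOIN courses b ON a.course_id = b.id

Result:
student | course     
--------+------------
Iris    | Databases  
Eli     | NULL       
Frank   | Databases  
Karen   | Programming
Uma     | Calculus   
Dave    | NULL       
George  | Databases  


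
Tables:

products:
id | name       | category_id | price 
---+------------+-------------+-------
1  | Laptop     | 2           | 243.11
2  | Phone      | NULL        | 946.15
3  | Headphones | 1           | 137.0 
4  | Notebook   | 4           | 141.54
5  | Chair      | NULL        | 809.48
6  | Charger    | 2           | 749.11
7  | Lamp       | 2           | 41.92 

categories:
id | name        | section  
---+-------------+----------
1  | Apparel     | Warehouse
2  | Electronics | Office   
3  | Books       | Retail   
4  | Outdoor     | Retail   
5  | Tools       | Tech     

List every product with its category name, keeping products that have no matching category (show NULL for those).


LEFT JOIN keeps every row from products (the left table); where category_id has no match in categories, the category columns become NULL. Walk through each product:
  - product 1 (Laptop): category_id=2 -> matches Electronics
  - product 2 (Phone): category_id=NULL, no match -> kept with NULL
  - product 3 (Headphones): category_id=1 -> matches Apparel
  - product 4 (Notebook): category_id=4 -> matches Outdoor
  - product 5 (Chair): category_id=NULL, no match -> kept with NULL
  - product 6 (Charger): category_id=2 -> matches Electronics
  - product 7 (Lamp): category_id=2 -> matches Electronics
All 7 rows appear; 2 have NULL category.

SQL:
SELECT a.name, b.name AS category
FROM products a
LEFT JOIN categories b ON a.category_id = b.id

Result:
name       | category   
-----------+------------
Laptop     | Electronics
Phone      | NULL       
Headphones | Apparel    
Notebook   | Outdoor    
Chair      | NULL       
Charger    | Electronics
Lamp       | Electronics


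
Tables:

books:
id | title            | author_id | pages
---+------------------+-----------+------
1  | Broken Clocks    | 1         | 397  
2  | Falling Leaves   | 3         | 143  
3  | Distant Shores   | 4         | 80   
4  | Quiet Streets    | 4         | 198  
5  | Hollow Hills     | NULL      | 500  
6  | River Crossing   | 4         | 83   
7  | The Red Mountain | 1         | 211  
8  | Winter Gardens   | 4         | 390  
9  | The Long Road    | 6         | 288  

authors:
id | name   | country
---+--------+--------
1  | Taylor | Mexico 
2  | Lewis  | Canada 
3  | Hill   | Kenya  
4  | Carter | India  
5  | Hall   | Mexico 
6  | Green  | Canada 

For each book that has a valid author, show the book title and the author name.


INNER JOIN keeps only books rows whose author_id matches an id in authors. Walk through each book:
  - book 1 (Broken Clocks): author_id=1 -> matches Taylor
  - book 2 (Falling Leaves): author_id=3 -> matches Hill
  - book 3 (Distant Shores): author_id=4 -> matches Carter
  - book 4 (Quiet Streets): author_id=4 -> matches Carter
  - book 5 (Hollow Hills): author_id=NULL, no match -> dropped
  - book 6 (River Crossing): author_id=4 -> matches Carter
  - book 7 (The Red Mountain): author_id=1 -> matches Taylor
  - book 8 (Winter Gardens): author_id=4 -> matches Carter
  - book 9 (The Long Road): author_id=6 -> matches Green
So 1 of 9 rows is dropped.

SQL:
SELECT a.title, b.name AS author
FROM books a
INNER JOIN authors b ON a.author_id = b.id

Result:
title            | author
-----------------+-------
Broken Clocks    | Taylor
Falling Leaves   | Hill  
Distant Shores   | Carter
Quiet Streets    | Carter
River Crossing   | Carter
The Red Mountain | Taylor
Winter Gardens   | Carter
The Long Road    | Green 


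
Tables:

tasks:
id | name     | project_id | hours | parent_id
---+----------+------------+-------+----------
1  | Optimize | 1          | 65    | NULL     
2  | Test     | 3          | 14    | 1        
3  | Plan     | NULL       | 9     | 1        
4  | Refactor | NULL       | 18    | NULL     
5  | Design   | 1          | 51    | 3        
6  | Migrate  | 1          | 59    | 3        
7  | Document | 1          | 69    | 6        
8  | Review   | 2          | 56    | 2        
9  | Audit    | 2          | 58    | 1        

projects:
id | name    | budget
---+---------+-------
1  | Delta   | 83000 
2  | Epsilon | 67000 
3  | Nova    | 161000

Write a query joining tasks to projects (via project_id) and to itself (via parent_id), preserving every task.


Two LEFT JOINs from the same base table tasks: one to projects via project_id, one to tasks itself via parent_id. Both are LEFT so every task is preserved.
Match against projects:
  - task 1 (Optimize): project_id=1 -> matches Delta
  - task 2 (Test): project_id=3 -> matches Nova
  - task 3 (Plan): project_id=NULL, no match -> kept with NULL
  - task 4 (Refactor): project_id=NULL, no match -> kept with NULL
  - task 5 (Design): project_id=1 -> matches Delta
  - task 6 (Migrate): project_id=1 -> matches Delta
  - task 7 (Document): project_id=1 -> matches Delta
  - task 8 (Review): project_id=2 -> matches Epsilon
  - task 9 (Audit): project_id=2 -> matches Epsilon
Match against tasks (self):
  - task 1 (Optimize): parent_id=NULL -> NULL
  - task 2 (Test): parent_id=1 -> Optimize
  - task 3 (Plan): parent_id=1 -> Optimize
  - task 4 (Refactor): parent_id=NULL -> NULL
  - task 5 (Design): parent_id=3 -> Plan
  - task 6 (Migrate): parent_id=3 -> Plan
  - task 7 (Document): parent_id=6 -> Migrate
  - task 8 (Review): parent_id=2 -> Test
  - task 9 (Audit): parent_id=1 -> Optimize

SQL:
SELECT a.name, b.name AS project, c.name AS parent
FROM tasks a
LEFT JOIN projects b ON a.project_id = b.id
LEFT JOIN tasks c ON a.parent_id = c.id

Result:
name     | project | parent  
---------+---------+---------
Optimize | Delta   | NULL    
Test     | Nova    | Optimize
Plan     | NULL    | Optimize
Refactor | NULL    | NULL    
Design   | Delta   | Plan    
Migrate  | Delta   | Plan    
Document | Delta   | Migrate 
Review   | Epsilon | Test    
Audit    | Epsilon | Optimize


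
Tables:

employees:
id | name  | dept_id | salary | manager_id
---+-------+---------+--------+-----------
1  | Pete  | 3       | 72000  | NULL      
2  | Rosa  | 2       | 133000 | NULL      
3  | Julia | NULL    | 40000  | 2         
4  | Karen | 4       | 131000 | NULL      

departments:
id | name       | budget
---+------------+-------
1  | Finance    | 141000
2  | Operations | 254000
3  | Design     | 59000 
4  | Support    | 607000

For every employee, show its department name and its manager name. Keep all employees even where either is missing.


Two LEFT JOINs from the same base table employees: one to departments via dept_id, one to employees itself via manager_id. Both are LEFT so every employee is preserved.
Match against departments:
  - employee 1 (Pete): dept_id=3 -> matches Design
  - employee 2 (Rosa): dept_id=2 -> matches Operations
  - employee 3 (Julia): dept_id=NULL, no match -> kept with NULL
  - employee 4 (Karen): dept_id=4 -> matches Support
Match against employees (self):
  - employee 1 (Pete): manager_id=NULL -> NULL
  - employee 2 (Rosa): manager_id=NULL -> NULL
  - employee 3 (Julia): manager_id=2 -> Rosa
  - employee 4 (Karen): manager_id=NULL -> NULL

SQL:
SELECT a.name, b.name AS department, c.name AS manager
FROM employees a
LEFT JOIN departments b ON a.dept_id = b.id
LEFT JOIN employees c ON a.manager_id = c.id

Result:
name  | department | manager
------+------------+--------
Pete  | Design     | NULL   
Rosa  | Operations | NULL   
Julia | NULL       | Rosa   
Karen | Support    | NULL   


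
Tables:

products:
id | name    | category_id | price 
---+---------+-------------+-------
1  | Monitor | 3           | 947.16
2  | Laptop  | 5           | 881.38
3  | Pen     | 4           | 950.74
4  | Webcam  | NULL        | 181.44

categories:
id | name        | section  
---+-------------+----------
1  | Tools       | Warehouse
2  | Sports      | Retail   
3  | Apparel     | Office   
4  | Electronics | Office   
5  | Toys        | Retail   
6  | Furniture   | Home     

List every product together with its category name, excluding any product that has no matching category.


INNER JOIN keeps only products rows whose category_id matches an id in categories. Walk through each product:
  - product 1 (Monitor): category_id=3 -> matches Apparel
  - product 2 (Laptop): category_id=5 -> matches Toys
  - product 3 (Pen): category_id=4 -> matches Electronics
  - product 4 (Webcam): category_id=NULL, no match -> dropped
So 1 of 4 rows is dropped.

SQL:
SELECT a.name, b.name AS category
FROM products a
INNER JOIN categories b ON a.category_id = b.id

Result:
name    | category   
--------+------------
Monitor | Apparel    
Laptop  | Toys       
Pen     | Electronics


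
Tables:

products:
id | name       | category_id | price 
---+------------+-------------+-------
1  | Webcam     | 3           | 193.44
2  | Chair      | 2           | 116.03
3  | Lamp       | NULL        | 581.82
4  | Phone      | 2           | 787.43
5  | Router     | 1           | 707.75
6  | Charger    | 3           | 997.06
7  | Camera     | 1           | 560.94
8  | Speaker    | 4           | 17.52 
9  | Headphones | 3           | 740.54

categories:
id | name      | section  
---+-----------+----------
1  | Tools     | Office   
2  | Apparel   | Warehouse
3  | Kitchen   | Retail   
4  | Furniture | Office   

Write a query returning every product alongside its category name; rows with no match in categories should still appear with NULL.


LEFT JOIN keeps every row from products (the left table); where category_id has no match in categories, the category columns become NULL. Walk through each product:
  - product 1 (Webcam): category_id=3 -> matches Kitchen
  - product 2 (Chair): category_id=2 -> matches Apparel
  - product 3 (Lamp): category_id=NULL, no match -> kept with NULL
  - product 4 (Phone): category_id=2 -> matches Apparel
  - product 5 (Router): category_id=1 -> matches Tools
  - product 6 (Charger): category_id=3 -> matches Kitchen
  - product 7 (Camera): category_id=1 -> matches Tools
  - product 8 (Speaker): category_id=4 -> matches Furniture
  - product 9 (Headphones): category_id=3 -> matches Kitchen
All 9 rows appear; 1 has NULL category.

SQL:
SELECT a.name, b.name AS category
FROM products a
LEFT JOIN categories b ON a.category_id = b.id

Result:
name       | category 
-----------+----------
Webcam     | Kitchen  
Chair      | Apparel  
Lamp       | NULL     
Phone      | Apparel  
Router     | Tools    
Charger    | Kitchen  
Camera     | Tools    
Speaker    | Furniture
Headphones | Kitchen  
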